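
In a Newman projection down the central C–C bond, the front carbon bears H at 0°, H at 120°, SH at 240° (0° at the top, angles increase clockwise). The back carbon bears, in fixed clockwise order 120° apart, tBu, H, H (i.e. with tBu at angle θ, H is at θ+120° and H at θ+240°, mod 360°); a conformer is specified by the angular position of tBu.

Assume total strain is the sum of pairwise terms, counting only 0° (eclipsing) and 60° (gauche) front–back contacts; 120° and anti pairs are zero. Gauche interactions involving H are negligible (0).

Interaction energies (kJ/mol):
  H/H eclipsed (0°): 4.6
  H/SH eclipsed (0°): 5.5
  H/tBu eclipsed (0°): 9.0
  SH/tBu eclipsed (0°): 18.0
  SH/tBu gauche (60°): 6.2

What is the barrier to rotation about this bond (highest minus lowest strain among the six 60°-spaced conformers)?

tBu at 0° (eclipsed): H(0°)/tBu(0°) eclipsed 9.0; H(120°)/H(120°) eclipsed 4.6; SH(240°)/H(240°) eclipsed 5.5 → 19.1 kJ/mol.
tBu at 60° (staggered): no non-H gauche contacts → 0.0 kJ/mol.
tBu at 120° (eclipsed): H(0°)/H(0°) eclipsed 4.6; H(120°)/tBu(120°) eclipsed 9.0; SH(240°)/H(240°) eclipsed 5.5 → 19.1 kJ/mol.
tBu at 180° (staggered): SH(240°)/tBu(180°) gauche 6.2 → 6.2 kJ/mol.
tBu at 240° (eclipsed): H(0°)/H(0°) eclipsed 4.6; H(120°)/H(120°) eclipsed 4.6; SH(240°)/tBu(240°) eclipsed 18.0 → 27.2 kJ/mol.
tBu at 300° (staggered): SH(240°)/tBu(300°) gauche 6.2 → 6.2 kJ/mol.
Max at 240° (27.2 kJ/mol), min at 60° (0.0 kJ/mol); barrier = 27.2 kJ/mol.

27.2 kJ/mol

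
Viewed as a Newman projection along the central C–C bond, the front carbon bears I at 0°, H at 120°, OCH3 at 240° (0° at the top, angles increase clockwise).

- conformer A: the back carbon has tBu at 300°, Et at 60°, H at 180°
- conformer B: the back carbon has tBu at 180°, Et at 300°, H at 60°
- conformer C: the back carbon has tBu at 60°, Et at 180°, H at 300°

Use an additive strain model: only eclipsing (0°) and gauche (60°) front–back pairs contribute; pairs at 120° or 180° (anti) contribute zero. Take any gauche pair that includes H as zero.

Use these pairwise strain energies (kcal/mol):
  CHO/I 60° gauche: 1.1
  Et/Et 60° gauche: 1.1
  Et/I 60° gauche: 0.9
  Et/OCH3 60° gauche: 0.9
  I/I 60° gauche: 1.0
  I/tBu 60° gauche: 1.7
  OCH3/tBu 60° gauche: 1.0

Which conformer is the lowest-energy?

A (staggered): I–tBu gauche, I–Et gauche, OCH3–tBu gauche; 1.7 + 0.9 + 1.0 = 3.6 kcal/mol.
B (staggered): I–Et gauche, OCH3–tBu gauche, OCH3–Et gauche; 0.9 + 1.0 + 0.9 = 2.8 kcal/mol.
C (staggered): I–tBu gauche, OCH3–Et gauche; 1.7 + 0.9 = 2.6 kcal/mol.
C has the lowest total (2.6 kcal/mol).

C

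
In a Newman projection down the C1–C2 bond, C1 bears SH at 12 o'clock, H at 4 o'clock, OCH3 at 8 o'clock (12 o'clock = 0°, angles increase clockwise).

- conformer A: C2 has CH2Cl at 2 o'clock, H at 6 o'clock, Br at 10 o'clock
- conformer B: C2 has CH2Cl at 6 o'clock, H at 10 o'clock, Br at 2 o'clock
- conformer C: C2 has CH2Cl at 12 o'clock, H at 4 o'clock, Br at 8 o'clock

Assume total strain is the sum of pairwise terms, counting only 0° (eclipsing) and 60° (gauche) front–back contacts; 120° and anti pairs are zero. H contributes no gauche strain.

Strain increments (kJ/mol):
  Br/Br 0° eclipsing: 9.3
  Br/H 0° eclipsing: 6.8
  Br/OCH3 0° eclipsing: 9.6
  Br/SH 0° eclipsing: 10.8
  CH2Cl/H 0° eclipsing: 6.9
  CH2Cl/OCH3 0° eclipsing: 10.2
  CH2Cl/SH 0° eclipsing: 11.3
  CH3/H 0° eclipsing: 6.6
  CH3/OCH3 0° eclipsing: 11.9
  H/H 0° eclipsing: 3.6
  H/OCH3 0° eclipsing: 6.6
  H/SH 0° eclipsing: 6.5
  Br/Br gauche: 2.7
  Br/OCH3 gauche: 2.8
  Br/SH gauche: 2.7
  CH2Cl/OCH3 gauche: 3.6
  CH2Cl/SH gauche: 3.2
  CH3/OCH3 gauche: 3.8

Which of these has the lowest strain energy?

B

A is staggered. SH at 0° is gauche with CH2Cl at 60° (3.2); SH at 0° is gauche with Br at 300° (2.7); OCH3 at 240° is gauche with Br at 300° (2.8). Total 8.7 kJ/mol.
B is staggered. SH at 0° is gauche with Br at 60° (2.7); OCH3 at 240° is gauche with CH2Cl at 180° (3.6). Total 6.3 kJ/mol.
C is eclipsed. SH at 0° is eclipsed with CH2Cl at 0° (11.3); H at 120° is eclipsed with H at 120° (3.6); OCH3 at 240° is eclipsed with Br at 240° (9.6). Total 24.5 kJ/mol.
B has the lowest total (6.3 kJ/mol).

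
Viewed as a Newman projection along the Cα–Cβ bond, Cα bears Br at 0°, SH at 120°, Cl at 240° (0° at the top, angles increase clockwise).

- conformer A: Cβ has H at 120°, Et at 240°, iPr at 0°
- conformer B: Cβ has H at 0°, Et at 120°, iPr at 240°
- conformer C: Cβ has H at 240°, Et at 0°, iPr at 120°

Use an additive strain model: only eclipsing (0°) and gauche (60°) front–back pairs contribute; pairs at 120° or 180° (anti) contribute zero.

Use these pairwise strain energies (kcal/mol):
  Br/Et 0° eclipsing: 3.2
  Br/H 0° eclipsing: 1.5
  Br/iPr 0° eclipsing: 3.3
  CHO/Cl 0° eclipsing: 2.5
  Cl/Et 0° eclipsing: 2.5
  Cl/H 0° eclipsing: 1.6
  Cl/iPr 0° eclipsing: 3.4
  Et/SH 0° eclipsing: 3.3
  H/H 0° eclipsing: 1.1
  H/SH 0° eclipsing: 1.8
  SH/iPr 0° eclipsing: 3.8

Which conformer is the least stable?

C

A (eclipsed): Br–iPr eclipsed, SH–H eclipsed, Cl–Et eclipsed; 3.3 + 1.8 + 2.5 = 7.6 kcal/mol.
B (eclipsed): Br–H eclipsed, SH–Et eclipsed, Cl–iPr eclipsed; 1.5 + 3.3 + 3.4 = 8.2 kcal/mol.
C (eclipsed): Br–Et eclipsed, SH–iPr eclipsed, Cl–H eclipsed; 3.2 + 3.8 + 1.6 = 8.6 kcal/mol.
C has the highest total (8.6 kcal/mol).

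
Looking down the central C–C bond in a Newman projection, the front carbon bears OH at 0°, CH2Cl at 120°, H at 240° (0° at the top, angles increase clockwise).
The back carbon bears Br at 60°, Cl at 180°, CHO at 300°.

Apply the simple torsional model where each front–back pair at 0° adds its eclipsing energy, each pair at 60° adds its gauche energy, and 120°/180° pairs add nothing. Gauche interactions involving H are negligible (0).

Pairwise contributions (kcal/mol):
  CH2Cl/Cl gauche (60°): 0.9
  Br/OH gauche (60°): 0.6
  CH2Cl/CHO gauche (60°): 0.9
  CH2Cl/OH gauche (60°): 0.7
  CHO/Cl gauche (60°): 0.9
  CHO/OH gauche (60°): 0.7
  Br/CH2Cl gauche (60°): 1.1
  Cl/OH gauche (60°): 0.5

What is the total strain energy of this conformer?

3.3 kcal/mol

This conformer (staggered): OH–Br gauche, OH–CHO gauche, CH2Cl–Br gauche, CH2Cl–Cl gauche; 0.6 + 0.7 + 1.1 + 0.9 = 3.3 kcal/mol.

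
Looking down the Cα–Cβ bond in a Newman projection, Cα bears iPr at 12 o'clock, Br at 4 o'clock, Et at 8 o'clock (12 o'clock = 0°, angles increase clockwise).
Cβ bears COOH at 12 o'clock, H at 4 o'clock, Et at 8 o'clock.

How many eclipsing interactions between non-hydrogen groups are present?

2

Non-H eclipsing pairs: iPr(0°)/COOH(0°); Et(240°)/Et(240°) — 2 interactions.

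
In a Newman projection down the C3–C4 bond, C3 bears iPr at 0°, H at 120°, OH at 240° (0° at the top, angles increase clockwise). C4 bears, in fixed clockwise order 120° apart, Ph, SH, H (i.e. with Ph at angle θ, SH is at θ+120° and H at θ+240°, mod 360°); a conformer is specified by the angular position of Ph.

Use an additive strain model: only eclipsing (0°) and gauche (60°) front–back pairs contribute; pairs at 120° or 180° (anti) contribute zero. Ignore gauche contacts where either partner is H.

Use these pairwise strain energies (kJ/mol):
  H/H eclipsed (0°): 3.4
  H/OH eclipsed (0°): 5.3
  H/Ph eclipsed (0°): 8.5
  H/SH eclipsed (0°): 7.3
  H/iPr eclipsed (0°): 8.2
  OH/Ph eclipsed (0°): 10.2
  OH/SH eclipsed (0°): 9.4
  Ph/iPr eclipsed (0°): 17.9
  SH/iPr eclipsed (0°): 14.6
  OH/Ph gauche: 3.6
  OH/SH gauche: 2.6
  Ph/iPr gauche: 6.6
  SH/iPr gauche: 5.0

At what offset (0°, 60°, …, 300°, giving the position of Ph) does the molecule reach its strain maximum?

Ph at 0° (eclipsed): iPr(0°)/Ph(0°) eclipsed 17.9; H(120°)/SH(120°) eclipsed 7.3; OH(240°)/H(240°) eclipsed 5.3 → 30.5 kJ/mol.
Ph at 60° (staggered): iPr(0°)/Ph(60°) gauche 6.6; OH(240°)/SH(180°) gauche 2.6 → 9.2 kJ/mol.
Ph at 120° (eclipsed): iPr(0°)/H(0°) eclipsed 8.2; H(120°)/Ph(120°) eclipsed 8.5; OH(240°)/SH(240°) eclipsed 9.4 → 26.1 kJ/mol.
Ph at 180° (staggered): iPr(0°)/SH(300°) gauche 5.0; OH(240°)/Ph(180°) gauche 3.6; OH(240°)/SH(300°) gauche 2.6 → 11.2 kJ/mol.
Ph at 240° (eclipsed): iPr(0°)/SH(0°) eclipsed 14.6; H(120°)/H(120°) eclipsed 3.4; OH(240°)/Ph(240°) eclipsed 10.2 → 28.2 kJ/mol.
Ph at 300° (staggered): iPr(0°)/Ph(300°) gauche 6.6; iPr(0°)/SH(60°) gauche 5.0; OH(240°)/Ph(300°) gauche 3.6 → 15.2 kJ/mol.
The maximum (30.5 kJ/mol) occurs with Ph at 0°.

0°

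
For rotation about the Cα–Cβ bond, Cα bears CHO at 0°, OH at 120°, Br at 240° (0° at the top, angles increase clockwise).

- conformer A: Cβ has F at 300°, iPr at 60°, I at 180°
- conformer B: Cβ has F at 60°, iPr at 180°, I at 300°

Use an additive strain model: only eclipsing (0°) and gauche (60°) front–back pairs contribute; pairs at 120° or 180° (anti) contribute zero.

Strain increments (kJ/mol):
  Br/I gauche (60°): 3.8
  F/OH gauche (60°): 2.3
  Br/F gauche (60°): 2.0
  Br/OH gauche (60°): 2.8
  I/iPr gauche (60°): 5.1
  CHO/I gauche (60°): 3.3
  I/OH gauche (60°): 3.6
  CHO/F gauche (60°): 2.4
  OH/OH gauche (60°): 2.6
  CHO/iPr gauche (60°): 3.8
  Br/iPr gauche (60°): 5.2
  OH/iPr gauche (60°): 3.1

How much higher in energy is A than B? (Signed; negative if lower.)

-1.4 kJ/mol

A is staggered. CHO at 0° is gauche with F at 300° (2.4); CHO at 0° is gauche with iPr at 60° (3.8); OH at 120° is gauche with iPr at 60° (3.1); OH at 120° is gauche with I at 180° (3.6); Br at 240° is gauche with F at 300° (2.0); Br at 240° is gauche with I at 180° (3.8). Total 18.7 kJ/mol.
B is staggered. CHO at 0° is gauche with F at 60° (2.4); CHO at 0° is gauche with I at 300° (3.3); OH at 120° is gauche with F at 60° (2.3); OH at 120° is gauche with iPr at 180° (3.1); Br at 240° is gauche with iPr at 180° (5.2); Br at 240° is gauche with I at 300° (3.8). Total 20.1 kJ/mol.
E(A) − E(B) = 18.7 − 20.1 = -1.4 kJ/mol.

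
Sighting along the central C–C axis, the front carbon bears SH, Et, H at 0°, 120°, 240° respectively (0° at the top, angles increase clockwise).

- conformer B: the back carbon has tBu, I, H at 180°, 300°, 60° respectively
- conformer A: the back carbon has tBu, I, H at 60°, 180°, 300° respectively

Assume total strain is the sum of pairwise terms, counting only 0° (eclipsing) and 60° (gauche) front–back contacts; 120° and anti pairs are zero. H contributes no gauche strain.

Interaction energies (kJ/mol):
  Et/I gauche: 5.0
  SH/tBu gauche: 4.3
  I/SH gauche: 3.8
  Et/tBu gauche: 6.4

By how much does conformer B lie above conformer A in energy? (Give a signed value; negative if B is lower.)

B (staggered): SH–I gauche, Et–tBu gauche; 3.8 + 6.4 = 10.2 kJ/mol.
A (staggered): SH–tBu gauche, Et–tBu gauche, Et–I gauche; 4.3 + 6.4 + 5.0 = 15.7 kJ/mol.
E(B) − E(A) = 10.2 − 15.7 = -5.5 kJ/mol.

-5.5 kJ/mol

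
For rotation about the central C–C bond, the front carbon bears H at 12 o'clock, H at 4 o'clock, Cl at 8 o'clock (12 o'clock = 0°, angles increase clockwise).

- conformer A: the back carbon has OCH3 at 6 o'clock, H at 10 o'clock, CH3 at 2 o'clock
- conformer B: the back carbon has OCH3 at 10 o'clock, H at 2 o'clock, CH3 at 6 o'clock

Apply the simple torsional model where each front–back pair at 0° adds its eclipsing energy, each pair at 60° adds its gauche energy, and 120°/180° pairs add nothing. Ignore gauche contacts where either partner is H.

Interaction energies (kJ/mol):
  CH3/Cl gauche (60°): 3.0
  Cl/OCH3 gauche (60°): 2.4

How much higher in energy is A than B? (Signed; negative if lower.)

A is staggered. Cl at 240° is gauche with OCH3 at 180° (2.4). Total 2.4 kJ/mol.
B is staggered. Cl at 240° is gauche with OCH3 at 300° (2.4); Cl at 240° is gauche with CH3 at 180° (3.0). Total 5.4 kJ/mol.
E(A) − E(B) = 2.4 − 5.4 = -3.0 kJ/mol.

-3.0 kJ/mol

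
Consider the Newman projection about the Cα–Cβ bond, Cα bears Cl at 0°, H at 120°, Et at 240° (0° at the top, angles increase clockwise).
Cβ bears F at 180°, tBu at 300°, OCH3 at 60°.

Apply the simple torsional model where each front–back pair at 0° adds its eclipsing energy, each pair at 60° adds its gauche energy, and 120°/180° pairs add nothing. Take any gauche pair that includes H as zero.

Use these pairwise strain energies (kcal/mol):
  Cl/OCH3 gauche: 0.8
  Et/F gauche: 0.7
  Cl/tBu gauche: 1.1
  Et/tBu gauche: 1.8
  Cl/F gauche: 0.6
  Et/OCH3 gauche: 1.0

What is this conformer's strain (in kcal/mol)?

This conformer is staggered. Cl at 0° is gauche with tBu at 300° (1.1); Cl at 0° is gauche with OCH3 at 60° (0.8); Et at 240° is gauche with F at 180° (0.7); Et at 240° is gauche with tBu at 300° (1.8). Total 4.4 kcal/mol.

4.4 kcal/mol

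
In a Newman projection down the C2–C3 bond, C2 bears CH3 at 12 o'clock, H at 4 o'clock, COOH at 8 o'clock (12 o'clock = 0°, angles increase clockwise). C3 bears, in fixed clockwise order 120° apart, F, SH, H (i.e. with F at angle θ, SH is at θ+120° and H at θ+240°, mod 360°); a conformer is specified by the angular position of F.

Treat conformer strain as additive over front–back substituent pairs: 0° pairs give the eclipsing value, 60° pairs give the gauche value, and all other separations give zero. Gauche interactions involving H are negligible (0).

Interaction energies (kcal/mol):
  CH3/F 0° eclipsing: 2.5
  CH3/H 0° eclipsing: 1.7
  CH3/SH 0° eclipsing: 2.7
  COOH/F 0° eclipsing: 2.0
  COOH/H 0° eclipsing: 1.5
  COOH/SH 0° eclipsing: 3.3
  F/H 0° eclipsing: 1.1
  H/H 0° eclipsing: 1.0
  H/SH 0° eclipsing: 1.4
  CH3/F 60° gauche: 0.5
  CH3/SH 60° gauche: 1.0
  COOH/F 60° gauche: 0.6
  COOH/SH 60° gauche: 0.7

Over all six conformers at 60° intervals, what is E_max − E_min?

4.9 kcal/mol

F at 0° (eclipsed): CH3(0°)/F(0°) eclipsed 2.5; H(120°)/SH(120°) eclipsed 1.4; COOH(240°)/H(240°) eclipsed 1.5 → 5.4 kcal/mol.
F at 60° (staggered): CH3(0°)/F(60°) gauche 0.5; COOH(240°)/SH(180°) gauche 0.7 → 1.2 kcal/mol.
F at 120° (eclipsed): CH3(0°)/H(0°) eclipsed 1.7; H(120°)/F(120°) eclipsed 1.1; COOH(240°)/SH(240°) eclipsed 3.3 → 6.1 kcal/mol.
F at 180° (staggered): CH3(0°)/SH(300°) gauche 1.0; COOH(240°)/F(180°) gauche 0.6; COOH(240°)/SH(300°) gauche 0.7 → 2.3 kcal/mol.
F at 240° (eclipsed): CH3(0°)/SH(0°) eclipsed 2.7; H(120°)/H(120°) eclipsed 1.0; COOH(240°)/F(240°) eclipsed 2.0 → 5.7 kcal/mol.
F at 300° (staggered): CH3(0°)/F(300°) gauche 0.5; CH3(0°)/SH(60°) gauche 1.0; COOH(240°)/F(300°) gauche 0.6 → 2.1 kcal/mol.
Max at 120° (6.1 kcal/mol), min at 60° (1.2 kcal/mol); barrier = 4.9 kcal/mol.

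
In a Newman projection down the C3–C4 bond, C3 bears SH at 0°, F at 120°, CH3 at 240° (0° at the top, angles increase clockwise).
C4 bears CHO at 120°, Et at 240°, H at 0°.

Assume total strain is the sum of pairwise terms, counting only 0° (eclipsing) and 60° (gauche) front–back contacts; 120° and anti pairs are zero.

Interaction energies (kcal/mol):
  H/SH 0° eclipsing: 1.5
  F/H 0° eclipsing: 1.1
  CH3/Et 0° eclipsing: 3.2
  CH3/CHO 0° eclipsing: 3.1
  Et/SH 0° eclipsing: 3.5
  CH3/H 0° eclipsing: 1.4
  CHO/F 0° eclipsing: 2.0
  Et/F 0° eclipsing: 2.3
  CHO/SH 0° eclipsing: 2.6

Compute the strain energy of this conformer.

6.7 kcal/mol

This conformer (eclipsed): SH(0°)/H(0°) eclipsed 1.5; F(120°)/CHO(120°) eclipsed 2.0; CH3(240°)/Et(240°) eclipsed 3.2 → 6.7 kcal/mol.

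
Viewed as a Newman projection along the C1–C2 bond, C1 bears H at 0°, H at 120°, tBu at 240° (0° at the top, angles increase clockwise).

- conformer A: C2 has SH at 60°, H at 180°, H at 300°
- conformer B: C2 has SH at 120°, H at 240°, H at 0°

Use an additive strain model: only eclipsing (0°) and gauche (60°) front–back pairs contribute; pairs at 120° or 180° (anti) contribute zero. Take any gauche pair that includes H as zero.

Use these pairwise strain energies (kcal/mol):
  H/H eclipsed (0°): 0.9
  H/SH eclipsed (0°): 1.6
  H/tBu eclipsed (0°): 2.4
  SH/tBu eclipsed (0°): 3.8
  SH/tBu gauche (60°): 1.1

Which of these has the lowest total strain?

A (staggered): no non-H gauche contacts → 0.0 kcal/mol.
B (eclipsed): H(0°)/H(0°) eclipsed 0.9; H(120°)/SH(120°) eclipsed 1.6; tBu(240°)/H(240°) eclipsed 2.4 → 4.9 kcal/mol.
A has the lowest total (0.0 kcal/mol).

A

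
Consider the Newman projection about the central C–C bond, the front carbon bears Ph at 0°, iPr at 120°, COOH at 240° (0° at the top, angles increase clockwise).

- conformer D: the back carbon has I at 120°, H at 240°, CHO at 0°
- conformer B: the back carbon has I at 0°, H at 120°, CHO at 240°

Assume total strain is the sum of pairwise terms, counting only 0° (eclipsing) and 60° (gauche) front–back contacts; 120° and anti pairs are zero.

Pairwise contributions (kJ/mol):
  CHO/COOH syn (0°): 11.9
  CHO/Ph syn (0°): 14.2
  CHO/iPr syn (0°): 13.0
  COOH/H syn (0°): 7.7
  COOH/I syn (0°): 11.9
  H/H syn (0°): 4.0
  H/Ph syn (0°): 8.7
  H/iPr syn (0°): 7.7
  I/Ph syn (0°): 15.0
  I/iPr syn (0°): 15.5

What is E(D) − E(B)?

+2.8 kJ/mol

D (eclipsed): Ph(0°)/CHO(0°) eclipsed 14.2; iPr(120°)/I(120°) eclipsed 15.5; COOH(240°)/H(240°) eclipsed 7.7 → 37.4 kJ/mol.
B (eclipsed): Ph(0°)/I(0°) eclipsed 15.0; iPr(120°)/H(120°) eclipsed 7.7; COOH(240°)/CHO(240°) eclipsed 11.9 → 34.6 kJ/mol.
E(D) − E(B) = 37.4 − 34.6 = +2.8 kJ/mol.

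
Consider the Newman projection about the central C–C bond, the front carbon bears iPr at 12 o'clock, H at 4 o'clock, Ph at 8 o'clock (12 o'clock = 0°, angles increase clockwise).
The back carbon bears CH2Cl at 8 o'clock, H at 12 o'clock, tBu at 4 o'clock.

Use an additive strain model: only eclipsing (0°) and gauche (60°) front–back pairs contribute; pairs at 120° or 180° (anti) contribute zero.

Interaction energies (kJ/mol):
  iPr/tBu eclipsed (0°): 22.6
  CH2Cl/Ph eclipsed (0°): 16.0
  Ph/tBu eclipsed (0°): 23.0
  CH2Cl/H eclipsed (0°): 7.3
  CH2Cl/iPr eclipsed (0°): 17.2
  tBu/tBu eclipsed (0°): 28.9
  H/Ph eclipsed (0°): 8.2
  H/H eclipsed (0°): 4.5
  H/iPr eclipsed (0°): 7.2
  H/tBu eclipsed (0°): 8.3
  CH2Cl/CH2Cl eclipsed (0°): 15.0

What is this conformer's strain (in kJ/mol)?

31.5 kJ/mol

This conformer (eclipsed): iPr–H eclipsed, H–tBu eclipsed, Ph–CH2Cl eclipsed; 7.2 + 8.3 + 16.0 = 31.5 kJ/mol.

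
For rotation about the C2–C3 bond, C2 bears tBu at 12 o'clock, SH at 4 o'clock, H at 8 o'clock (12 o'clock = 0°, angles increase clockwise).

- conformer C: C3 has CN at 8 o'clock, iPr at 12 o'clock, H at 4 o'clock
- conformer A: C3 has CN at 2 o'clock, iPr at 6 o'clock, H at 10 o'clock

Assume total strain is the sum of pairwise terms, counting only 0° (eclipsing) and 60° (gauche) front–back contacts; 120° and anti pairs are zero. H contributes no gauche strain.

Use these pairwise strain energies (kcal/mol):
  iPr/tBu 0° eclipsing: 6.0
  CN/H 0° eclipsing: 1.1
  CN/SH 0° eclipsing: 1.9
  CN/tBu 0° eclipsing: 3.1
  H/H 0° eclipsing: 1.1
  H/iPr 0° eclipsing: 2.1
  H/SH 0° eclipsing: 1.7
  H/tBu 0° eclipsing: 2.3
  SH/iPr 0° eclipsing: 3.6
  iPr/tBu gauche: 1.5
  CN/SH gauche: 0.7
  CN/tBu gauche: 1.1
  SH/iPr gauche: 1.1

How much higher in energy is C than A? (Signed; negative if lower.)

C (eclipsed): tBu(0°)/iPr(0°) eclipsed 6.0; SH(120°)/H(120°) eclipsed 1.7; H(240°)/CN(240°) eclipsed 1.1 → 8.8 kcal/mol.
A (staggered): tBu(0°)/CN(60°) gauche 1.1; SH(120°)/CN(60°) gauche 0.7; SH(120°)/iPr(180°) gauche 1.1 → 2.9 kcal/mol.
E(C) − E(A) = 8.8 − 2.9 = +5.9 kcal/mol.

+5.9 kcal/mol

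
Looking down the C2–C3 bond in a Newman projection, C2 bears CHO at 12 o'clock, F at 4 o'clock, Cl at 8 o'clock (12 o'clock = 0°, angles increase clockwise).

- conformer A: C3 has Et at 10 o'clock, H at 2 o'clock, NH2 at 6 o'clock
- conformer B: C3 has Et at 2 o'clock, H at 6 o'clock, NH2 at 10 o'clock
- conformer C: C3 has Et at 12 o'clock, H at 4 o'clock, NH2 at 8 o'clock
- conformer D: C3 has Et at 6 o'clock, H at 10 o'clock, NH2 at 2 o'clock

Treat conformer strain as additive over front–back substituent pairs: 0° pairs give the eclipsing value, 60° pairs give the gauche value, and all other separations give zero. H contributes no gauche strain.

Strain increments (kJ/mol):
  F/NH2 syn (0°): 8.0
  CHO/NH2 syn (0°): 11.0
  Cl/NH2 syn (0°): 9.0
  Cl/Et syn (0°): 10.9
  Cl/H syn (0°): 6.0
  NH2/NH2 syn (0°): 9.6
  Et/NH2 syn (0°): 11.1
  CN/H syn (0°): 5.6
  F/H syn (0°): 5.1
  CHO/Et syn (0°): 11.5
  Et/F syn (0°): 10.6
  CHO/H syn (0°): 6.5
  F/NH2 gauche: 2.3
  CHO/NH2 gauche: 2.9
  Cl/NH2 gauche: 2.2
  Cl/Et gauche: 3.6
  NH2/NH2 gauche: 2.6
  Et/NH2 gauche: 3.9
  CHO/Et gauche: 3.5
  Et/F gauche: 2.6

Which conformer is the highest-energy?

C

A (staggered): CHO–Et gauche, F–NH2 gauche, Cl–Et gauche, Cl–NH2 gauche; 3.5 + 2.3 + 3.6 + 2.2 = 11.6 kJ/mol.
B (staggered): CHO–Et gauche, CHO–NH2 gauche, F–Et gauche, Cl–NH2 gauche; 3.5 + 2.9 + 2.6 + 2.2 = 11.2 kJ/mol.
C (eclipsed): CHO–Et eclipsed, F–H eclipsed, Cl–NH2 eclipsed; 11.5 + 5.1 + 9.0 = 25.6 kJ/mol.
D (staggered): CHO–NH2 gauche, F–Et gauche, F–NH2 gauche, Cl–Et gauche; 2.9 + 2.6 + 2.3 + 3.6 = 11.4 kJ/mol.
C has the highest total (25.6 kJ/mol).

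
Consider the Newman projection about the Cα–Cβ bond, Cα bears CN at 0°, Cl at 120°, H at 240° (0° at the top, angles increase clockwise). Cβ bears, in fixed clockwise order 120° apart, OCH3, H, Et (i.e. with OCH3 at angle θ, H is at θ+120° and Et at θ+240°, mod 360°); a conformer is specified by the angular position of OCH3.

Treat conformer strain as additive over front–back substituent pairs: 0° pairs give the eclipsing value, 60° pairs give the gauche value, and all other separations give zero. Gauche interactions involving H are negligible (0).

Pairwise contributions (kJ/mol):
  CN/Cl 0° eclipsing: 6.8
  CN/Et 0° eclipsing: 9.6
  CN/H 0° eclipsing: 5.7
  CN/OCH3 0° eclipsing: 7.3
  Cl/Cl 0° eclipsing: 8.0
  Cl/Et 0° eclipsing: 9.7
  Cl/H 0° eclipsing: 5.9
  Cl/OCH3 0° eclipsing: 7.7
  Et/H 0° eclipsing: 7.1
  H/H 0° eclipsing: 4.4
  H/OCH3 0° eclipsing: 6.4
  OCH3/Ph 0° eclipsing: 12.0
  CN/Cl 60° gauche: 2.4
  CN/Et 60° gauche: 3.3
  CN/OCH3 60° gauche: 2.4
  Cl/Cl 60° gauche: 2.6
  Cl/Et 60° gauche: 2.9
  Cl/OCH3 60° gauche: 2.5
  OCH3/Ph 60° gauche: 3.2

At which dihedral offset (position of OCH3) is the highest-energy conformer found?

240°

OCH3 at 0° (eclipsed): CN–OCH3 eclipsed, Cl–H eclipsed, H–Et eclipsed; 7.3 + 5.9 + 7.1 = 20.3 kJ/mol.
OCH3 at 60° (staggered): CN–OCH3 gauche, CN–Et gauche, Cl–OCH3 gauche; 2.4 + 3.3 + 2.5 = 8.2 kJ/mol.
OCH3 at 120° (eclipsed): CN–Et eclipsed, Cl–OCH3 eclipsed, H–H eclipsed; 9.6 + 7.7 + 4.4 = 21.7 kJ/mol.
OCH3 at 180° (staggered): CN–Et gauche, Cl–OCH3 gauche, Cl–Et gauche; 3.3 + 2.5 + 2.9 = 8.7 kJ/mol.
OCH3 at 240° (eclipsed): CN–H eclipsed, Cl–Et eclipsed, H–OCH3 eclipsed; 5.7 + 9.7 + 6.4 = 21.8 kJ/mol.
OCH3 at 300° (staggered): CN–OCH3 gauche, Cl–Et gauche; 2.4 + 2.9 = 5.3 kJ/mol.
The maximum (21.8 kJ/mol) occurs with OCH3 at 240°.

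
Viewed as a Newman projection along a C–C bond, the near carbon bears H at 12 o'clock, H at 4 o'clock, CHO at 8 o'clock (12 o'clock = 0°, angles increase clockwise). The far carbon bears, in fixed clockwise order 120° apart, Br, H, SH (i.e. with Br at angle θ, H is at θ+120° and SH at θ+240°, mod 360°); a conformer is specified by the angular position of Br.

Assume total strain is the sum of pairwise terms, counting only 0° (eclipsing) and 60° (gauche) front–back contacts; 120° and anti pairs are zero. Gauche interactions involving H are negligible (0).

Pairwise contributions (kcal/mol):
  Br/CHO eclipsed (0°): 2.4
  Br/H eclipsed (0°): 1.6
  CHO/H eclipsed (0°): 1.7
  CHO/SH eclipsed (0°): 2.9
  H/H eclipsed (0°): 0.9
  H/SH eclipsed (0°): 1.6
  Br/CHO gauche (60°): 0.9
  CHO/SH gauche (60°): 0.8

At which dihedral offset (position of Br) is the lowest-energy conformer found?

60°

Br at 0° (eclipsed): H(0°)/Br(0°) eclipsed 1.6; H(120°)/H(120°) eclipsed 0.9; CHO(240°)/SH(240°) eclipsed 2.9 → 5.4 kcal/mol.
Br at 60° (staggered): CHO(240°)/SH(300°) gauche 0.8 → 0.8 kcal/mol.
Br at 120° (eclipsed): H(0°)/SH(0°) eclipsed 1.6; H(120°)/Br(120°) eclipsed 1.6; CHO(240°)/H(240°) eclipsed 1.7 → 4.9 kcal/mol.
Br at 180° (staggered): CHO(240°)/Br(180°) gauche 0.9 → 0.9 kcal/mol.
Br at 240° (eclipsed): H(0°)/H(0°) eclipsed 0.9; H(120°)/SH(120°) eclipsed 1.6; CHO(240°)/Br(240°) eclipsed 2.4 → 4.9 kcal/mol.
Br at 300° (staggered): CHO(240°)/Br(300°) gauche 0.9; CHO(240°)/SH(180°) gauche 0.8 → 1.7 kcal/mol.
The minimum (0.8 kcal/mol) occurs with Br at 60°.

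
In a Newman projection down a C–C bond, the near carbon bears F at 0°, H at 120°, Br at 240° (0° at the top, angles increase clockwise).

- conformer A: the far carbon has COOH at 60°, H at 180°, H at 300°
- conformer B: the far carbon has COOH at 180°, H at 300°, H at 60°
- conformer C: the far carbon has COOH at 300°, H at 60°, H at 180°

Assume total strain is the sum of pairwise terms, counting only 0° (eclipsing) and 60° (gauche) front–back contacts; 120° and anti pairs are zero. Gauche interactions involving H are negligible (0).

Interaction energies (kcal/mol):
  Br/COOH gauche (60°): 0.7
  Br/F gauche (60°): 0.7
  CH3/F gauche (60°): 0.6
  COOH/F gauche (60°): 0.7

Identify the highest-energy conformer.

C

A (staggered): F–COOH gauche; 0.7 = 0.7 kcal/mol.
B (staggered): Br–COOH gauche; 0.7 = 0.7 kcal/mol.
C (staggered): F–COOH gauche, Br–COOH gauche; 0.7 + 0.7 = 1.4 kcal/mol.
C has the highest total (1.4 kcal/mol).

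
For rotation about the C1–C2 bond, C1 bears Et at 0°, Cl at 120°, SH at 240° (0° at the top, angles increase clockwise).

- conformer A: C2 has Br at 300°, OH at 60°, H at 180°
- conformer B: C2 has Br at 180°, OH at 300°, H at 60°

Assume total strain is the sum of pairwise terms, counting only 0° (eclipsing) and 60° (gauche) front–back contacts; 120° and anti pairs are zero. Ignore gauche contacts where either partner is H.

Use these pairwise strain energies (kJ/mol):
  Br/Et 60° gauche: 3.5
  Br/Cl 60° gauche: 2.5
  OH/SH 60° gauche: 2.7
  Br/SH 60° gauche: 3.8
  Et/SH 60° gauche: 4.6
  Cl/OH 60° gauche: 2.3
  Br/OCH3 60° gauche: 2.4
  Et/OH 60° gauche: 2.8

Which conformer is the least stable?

A

A (staggered): Et–Br gauche, Et–OH gauche, Cl–OH gauche, SH–Br gauche; 3.5 + 2.8 + 2.3 + 3.8 = 12.4 kJ/mol.
B (staggered): Et–OH gauche, Cl–Br gauche, SH–Br gauche, SH–OH gauche; 2.8 + 2.5 + 3.8 + 2.7 = 11.8 kJ/mol.
A has the highest total (12.4 kJ/mol).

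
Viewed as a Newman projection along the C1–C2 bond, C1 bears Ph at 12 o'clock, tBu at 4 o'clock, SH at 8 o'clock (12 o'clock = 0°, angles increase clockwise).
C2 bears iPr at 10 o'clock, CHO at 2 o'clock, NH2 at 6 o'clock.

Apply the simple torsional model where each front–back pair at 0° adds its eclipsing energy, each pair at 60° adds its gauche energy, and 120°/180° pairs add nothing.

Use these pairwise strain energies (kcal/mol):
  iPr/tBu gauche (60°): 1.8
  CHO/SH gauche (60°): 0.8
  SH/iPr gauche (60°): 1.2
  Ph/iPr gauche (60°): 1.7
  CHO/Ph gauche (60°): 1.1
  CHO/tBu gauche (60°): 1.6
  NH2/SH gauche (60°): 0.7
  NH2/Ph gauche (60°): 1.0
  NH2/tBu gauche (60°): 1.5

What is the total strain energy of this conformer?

This conformer is staggered. Ph at 0° is gauche with iPr at 300° (1.7); Ph at 0° is gauche with CHO at 60° (1.1); tBu at 120° is gauche with CHO at 60° (1.6); tBu at 120° is gauche with NH2 at 180° (1.5); SH at 240° is gauche with iPr at 300° (1.2); SH at 240° is gauche with NH2 at 180° (0.7). Total 7.8 kcal/mol.

7.8 kcal/mol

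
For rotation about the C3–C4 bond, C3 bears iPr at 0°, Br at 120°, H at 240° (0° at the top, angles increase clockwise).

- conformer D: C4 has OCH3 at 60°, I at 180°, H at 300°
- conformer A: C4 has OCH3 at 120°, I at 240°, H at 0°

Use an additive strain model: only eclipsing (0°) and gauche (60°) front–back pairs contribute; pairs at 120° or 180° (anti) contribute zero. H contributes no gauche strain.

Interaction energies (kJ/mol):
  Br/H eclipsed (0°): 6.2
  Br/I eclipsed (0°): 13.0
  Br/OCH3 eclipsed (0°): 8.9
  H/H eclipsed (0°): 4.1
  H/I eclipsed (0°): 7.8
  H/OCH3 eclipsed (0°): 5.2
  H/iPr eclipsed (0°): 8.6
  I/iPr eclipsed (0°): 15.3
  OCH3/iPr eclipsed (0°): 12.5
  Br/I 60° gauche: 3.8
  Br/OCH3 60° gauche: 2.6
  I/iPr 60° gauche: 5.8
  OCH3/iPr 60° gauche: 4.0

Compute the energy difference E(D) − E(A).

-14.9 kJ/mol

D (staggered): iPr–OCH3 gauche, Br–OCH3 gauche, Br–I gauche; 4.0 + 2.6 + 3.8 = 10.4 kJ/mol.
A (eclipsed): iPr–H eclipsed, Br–OCH3 eclipsed, H–I eclipsed; 8.6 + 8.9 + 7.8 = 25.3 kJ/mol.
E(D) − E(A) = 10.4 − 25.3 = -14.9 kJ/mol.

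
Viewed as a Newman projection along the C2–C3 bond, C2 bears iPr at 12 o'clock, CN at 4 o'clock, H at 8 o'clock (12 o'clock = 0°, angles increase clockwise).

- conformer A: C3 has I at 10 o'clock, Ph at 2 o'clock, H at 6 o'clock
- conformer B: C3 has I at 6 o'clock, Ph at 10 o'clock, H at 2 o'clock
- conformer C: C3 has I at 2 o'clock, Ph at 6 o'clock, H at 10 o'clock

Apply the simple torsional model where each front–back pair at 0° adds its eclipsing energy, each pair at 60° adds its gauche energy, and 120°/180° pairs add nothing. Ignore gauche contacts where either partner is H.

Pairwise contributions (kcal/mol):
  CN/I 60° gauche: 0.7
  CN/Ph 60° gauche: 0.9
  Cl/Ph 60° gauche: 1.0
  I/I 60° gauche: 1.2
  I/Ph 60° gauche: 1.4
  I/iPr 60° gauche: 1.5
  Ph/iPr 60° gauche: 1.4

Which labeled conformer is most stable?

B

A (staggered): iPr(0°)/I(300°) gauche 1.5; iPr(0°)/Ph(60°) gauche 1.4; CN(120°)/Ph(60°) gauche 0.9 → 3.8 kcal/mol.
B (staggered): iPr(0°)/Ph(300°) gauche 1.4; CN(120°)/I(180°) gauche 0.7 → 2.1 kcal/mol.
C (staggered): iPr(0°)/I(60°) gauche 1.5; CN(120°)/I(60°) gauche 0.7; CN(120°)/Ph(180°) gauche 0.9 → 3.1 kcal/mol.
B has the lowest total (2.1 kcal/mol).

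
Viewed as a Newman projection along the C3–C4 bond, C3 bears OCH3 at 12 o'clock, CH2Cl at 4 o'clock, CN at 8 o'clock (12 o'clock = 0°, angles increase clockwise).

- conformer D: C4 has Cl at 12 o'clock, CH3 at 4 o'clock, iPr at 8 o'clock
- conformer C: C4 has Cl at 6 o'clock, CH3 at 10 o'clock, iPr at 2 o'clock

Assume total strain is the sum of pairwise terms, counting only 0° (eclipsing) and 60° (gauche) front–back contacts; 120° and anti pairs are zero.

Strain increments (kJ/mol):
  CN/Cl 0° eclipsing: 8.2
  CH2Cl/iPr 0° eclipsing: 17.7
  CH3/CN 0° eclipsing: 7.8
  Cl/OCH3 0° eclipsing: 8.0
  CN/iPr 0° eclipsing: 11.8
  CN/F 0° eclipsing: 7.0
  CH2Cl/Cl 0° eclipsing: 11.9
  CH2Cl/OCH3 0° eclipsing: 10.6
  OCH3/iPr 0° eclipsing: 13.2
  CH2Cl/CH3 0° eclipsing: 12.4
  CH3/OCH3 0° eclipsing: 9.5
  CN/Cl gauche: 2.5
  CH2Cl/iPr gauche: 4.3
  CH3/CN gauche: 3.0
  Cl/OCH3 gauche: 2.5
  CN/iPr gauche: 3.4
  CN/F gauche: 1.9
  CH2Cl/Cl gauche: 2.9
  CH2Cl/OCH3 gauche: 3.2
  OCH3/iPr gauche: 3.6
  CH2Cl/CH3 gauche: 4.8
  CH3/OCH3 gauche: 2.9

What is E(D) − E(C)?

D is eclipsed. OCH3 at 0° is eclipsed with Cl at 0° (8.0); CH2Cl at 120° is eclipsed with CH3 at 120° (12.4); CN at 240° is eclipsed with iPr at 240° (11.8). Total 32.2 kJ/mol.
C is staggered. OCH3 at 0° is gauche with CH3 at 300° (2.9); OCH3 at 0° is gauche with iPr at 60° (3.6); CH2Cl at 120° is gauche with Cl at 180° (2.9); CH2Cl at 120° is gauche with iPr at 60° (4.3); CN at 240° is gauche with Cl at 180° (2.5); CN at 240° is gauche with CH3 at 300° (3.0). Total 19.2 kJ/mol.
E(D) − E(C) = 32.2 − 19.2 = +13.0 kJ/mol.

+13.0 kJ/mol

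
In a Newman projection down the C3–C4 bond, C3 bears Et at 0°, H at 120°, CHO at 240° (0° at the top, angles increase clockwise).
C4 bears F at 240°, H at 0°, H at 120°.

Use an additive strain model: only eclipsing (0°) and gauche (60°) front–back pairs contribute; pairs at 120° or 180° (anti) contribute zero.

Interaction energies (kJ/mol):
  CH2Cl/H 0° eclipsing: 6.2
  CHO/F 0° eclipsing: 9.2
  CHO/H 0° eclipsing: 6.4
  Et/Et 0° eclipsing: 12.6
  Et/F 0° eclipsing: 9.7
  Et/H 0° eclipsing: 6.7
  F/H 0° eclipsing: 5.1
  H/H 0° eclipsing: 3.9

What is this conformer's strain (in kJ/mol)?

19.8 kJ/mol

This conformer (eclipsed): Et–H eclipsed, H–H eclipsed, CHO–F eclipsed; 6.7 + 3.9 + 9.2 = 19.8 kJ/mol.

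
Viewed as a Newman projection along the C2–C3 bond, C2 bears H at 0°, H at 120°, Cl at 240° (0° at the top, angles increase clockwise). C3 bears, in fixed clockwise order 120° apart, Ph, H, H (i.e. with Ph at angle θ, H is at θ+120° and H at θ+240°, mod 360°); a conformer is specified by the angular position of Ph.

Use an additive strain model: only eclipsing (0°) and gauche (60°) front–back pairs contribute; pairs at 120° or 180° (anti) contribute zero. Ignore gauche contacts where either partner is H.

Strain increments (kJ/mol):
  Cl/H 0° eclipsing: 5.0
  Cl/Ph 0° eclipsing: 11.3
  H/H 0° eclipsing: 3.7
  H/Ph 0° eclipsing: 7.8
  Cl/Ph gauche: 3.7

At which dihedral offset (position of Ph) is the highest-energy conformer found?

Ph at 0° is eclipsed. H at 0° is eclipsed with Ph at 0° (7.8); H at 120° is eclipsed with H at 120° (3.7); Cl at 240° is eclipsed with H at 240° (5.0). Total 16.5 kJ/mol.
Ph at 60° (staggered): no non-H gauche contacts → 0.0 kJ/mol.
Ph at 120° is eclipsed. H at 0° is eclipsed with H at 0° (3.7); H at 120° is eclipsed with Ph at 120° (7.8); Cl at 240° is eclipsed with H at 240° (5.0). Total 16.5 kJ/mol.
Ph at 180° is staggered. Cl at 240° is gauche with Ph at 180° (3.7). Total 3.7 kJ/mol.
Ph at 240° is eclipsed. H at 0° is eclipsed with H at 0° (3.7); H at 120° is eclipsed with H at 120° (3.7); Cl at 240° is eclipsed with Ph at 240° (11.3). Total 18.7 kJ/mol.
Ph at 300° is staggered. Cl at 240° is gauche with Ph at 300° (3.7). Total 3.7 kJ/mol.
The maximum (18.7 kJ/mol) occurs with Ph at 240°.

240°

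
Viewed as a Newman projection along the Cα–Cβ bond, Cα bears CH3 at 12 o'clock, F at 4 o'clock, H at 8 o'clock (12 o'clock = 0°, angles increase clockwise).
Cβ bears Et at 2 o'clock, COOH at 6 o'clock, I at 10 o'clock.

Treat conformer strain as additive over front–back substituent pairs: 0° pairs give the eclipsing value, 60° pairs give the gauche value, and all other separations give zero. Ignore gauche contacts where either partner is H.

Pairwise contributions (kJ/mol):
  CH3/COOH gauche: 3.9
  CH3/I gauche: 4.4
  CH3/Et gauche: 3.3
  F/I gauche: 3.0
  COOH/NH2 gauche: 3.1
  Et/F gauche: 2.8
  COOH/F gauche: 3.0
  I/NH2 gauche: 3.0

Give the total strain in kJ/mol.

13.5 kJ/mol

This conformer (staggered): CH3(0°)/Et(60°) gauche 3.3; CH3(0°)/I(300°) gauche 4.4; F(120°)/Et(60°) gauche 2.8; F(120°)/COOH(180°) gauche 3.0 → 13.5 kJ/mol.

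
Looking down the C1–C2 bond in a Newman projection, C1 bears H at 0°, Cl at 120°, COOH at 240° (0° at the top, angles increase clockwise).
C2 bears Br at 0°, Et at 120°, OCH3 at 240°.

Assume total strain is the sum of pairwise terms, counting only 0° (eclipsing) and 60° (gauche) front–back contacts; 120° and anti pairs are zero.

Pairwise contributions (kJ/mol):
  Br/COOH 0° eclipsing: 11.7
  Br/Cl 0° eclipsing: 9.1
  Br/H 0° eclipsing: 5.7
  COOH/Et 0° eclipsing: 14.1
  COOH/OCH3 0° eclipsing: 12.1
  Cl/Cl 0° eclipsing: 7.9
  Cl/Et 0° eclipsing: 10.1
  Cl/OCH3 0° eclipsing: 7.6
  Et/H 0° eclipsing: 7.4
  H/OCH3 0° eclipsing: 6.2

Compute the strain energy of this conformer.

This conformer is eclipsed. H at 0° is eclipsed with Br at 0° (5.7); Cl at 120° is eclipsed with Et at 120° (10.1); COOH at 240° is eclipsed with OCH3 at 240° (12.1). Total 27.9 kJ/mol.

27.9 kJ/mol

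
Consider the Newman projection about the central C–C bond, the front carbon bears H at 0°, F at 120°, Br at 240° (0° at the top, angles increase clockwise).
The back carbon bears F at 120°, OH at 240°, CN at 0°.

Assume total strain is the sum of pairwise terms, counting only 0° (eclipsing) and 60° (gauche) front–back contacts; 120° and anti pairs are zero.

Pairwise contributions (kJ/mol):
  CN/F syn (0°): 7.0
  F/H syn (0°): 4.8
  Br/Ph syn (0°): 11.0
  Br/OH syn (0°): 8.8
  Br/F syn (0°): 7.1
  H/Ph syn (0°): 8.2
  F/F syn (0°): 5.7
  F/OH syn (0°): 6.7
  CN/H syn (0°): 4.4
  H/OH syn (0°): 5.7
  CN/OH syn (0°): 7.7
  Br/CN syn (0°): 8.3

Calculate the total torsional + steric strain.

This conformer is eclipsed. H at 0° is eclipsed with CN at 0° (4.4); F at 120° is eclipsed with F at 120° (5.7); Br at 240° is eclipsed with OH at 240° (8.8). Total 18.9 kJ/mol.

18.9 kJ/mol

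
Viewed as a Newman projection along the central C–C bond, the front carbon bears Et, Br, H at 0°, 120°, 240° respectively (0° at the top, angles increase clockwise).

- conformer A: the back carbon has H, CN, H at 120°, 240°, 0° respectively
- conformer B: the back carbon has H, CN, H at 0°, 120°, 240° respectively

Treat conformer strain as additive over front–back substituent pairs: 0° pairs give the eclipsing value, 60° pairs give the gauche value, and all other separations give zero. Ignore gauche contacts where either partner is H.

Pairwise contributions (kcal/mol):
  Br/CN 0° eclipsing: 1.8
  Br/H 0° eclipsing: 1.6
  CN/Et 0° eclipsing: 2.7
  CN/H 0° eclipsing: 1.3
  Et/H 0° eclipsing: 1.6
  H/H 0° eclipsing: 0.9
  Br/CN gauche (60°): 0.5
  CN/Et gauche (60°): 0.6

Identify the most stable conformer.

B

A is eclipsed. Et at 0° is eclipsed with H at 0° (1.6); Br at 120° is eclipsed with H at 120° (1.6); H at 240° is eclipsed with CN at 240° (1.3). Total 4.5 kcal/mol.
B is eclipsed. Et at 0° is eclipsed with H at 0° (1.6); Br at 120° is eclipsed with CN at 120° (1.8); H at 240° is eclipsed with H at 240° (0.9). Total 4.3 kcal/mol.
B has the lowest total (4.3 kcal/mol).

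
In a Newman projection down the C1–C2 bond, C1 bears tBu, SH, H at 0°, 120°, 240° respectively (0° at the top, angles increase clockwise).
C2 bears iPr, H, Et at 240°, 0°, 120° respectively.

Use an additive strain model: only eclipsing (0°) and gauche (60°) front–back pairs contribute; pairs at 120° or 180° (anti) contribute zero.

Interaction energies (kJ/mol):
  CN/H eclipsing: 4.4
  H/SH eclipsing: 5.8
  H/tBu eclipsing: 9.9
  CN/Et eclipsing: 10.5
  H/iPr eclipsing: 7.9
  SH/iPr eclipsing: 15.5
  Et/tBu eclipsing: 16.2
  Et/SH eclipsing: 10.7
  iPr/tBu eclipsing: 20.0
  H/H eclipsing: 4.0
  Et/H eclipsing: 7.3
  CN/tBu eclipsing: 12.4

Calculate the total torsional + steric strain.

28.5 kJ/mol

This conformer (eclipsed): tBu–H eclipsed, SH–Et eclipsed, H–iPr eclipsed; 9.9 + 10.7 + 7.9 = 28.5 kJ/mol.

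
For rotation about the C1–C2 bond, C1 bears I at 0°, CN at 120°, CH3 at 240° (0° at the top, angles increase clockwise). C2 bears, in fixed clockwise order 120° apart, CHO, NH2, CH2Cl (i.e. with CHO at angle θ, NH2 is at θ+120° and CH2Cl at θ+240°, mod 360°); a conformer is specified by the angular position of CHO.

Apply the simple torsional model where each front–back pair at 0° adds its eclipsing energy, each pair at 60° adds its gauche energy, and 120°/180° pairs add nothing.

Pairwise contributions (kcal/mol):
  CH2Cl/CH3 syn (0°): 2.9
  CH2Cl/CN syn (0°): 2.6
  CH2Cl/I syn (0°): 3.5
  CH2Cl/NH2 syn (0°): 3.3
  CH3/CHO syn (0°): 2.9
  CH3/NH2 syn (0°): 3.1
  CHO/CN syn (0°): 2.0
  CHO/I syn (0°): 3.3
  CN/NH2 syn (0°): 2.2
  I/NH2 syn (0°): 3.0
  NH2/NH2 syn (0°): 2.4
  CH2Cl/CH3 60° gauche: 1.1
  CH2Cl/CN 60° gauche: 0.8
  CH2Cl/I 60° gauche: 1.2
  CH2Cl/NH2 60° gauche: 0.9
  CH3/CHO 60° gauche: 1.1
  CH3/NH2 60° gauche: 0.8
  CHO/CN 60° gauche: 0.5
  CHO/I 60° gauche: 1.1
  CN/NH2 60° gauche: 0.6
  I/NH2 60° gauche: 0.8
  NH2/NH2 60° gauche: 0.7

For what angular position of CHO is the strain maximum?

CHO at 0° (eclipsed): I(0°)/CHO(0°) eclipsed 3.3; CN(120°)/NH2(120°) eclipsed 2.2; CH3(240°)/CH2Cl(240°) eclipsed 2.9 → 8.4 kcal/mol.
CHO at 60° (staggered): I(0°)/CHO(60°) gauche 1.1; I(0°)/CH2Cl(300°) gauche 1.2; CN(120°)/CHO(60°) gauche 0.5; CN(120°)/NH2(180°) gauche 0.6; CH3(240°)/NH2(180°) gauche 0.8; CH3(240°)/CH2Cl(300°) gauche 1.1 → 5.3 kcal/mol.
CHO at 120° (eclipsed): I(0°)/CH2Cl(0°) eclipsed 3.5; CN(120°)/CHO(120°) eclipsed 2.0; CH3(240°)/NH2(240°) eclipsed 3.1 → 8.6 kcal/mol.
CHO at 180° (staggered): I(0°)/NH2(300°) gauche 0.8; I(0°)/CH2Cl(60°) gauche 1.2; CN(120°)/CHO(180°) gauche 0.5; CN(120°)/CH2Cl(60°) gauche 0.8; CH3(240°)/CHO(180°) gauche 1.1; CH3(240°)/NH2(300°) gauche 0.8 → 5.2 kcal/mol.
CHO at 240° (eclipsed): I(0°)/NH2(0°) eclipsed 3.0; CN(120°)/CH2Cl(120°) eclipsed 2.6; CH3(240°)/CHO(240°) eclipsed 2.9 → 8.5 kcal/mol.
CHO at 300° (staggered): I(0°)/CHO(300°) gauche 1.1; I(0°)/NH2(60°) gauche 0.8; CN(120°)/NH2(60°) gauche 0.6; CN(120°)/CH2Cl(180°) gauche 0.8; CH3(240°)/CHO(300°) gauche 1.1; CH3(240°)/CH2Cl(180°) gauche 1.1 → 5.5 kcal/mol.
The maximum (8.6 kcal/mol) occurs with CHO at 120°.

120°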